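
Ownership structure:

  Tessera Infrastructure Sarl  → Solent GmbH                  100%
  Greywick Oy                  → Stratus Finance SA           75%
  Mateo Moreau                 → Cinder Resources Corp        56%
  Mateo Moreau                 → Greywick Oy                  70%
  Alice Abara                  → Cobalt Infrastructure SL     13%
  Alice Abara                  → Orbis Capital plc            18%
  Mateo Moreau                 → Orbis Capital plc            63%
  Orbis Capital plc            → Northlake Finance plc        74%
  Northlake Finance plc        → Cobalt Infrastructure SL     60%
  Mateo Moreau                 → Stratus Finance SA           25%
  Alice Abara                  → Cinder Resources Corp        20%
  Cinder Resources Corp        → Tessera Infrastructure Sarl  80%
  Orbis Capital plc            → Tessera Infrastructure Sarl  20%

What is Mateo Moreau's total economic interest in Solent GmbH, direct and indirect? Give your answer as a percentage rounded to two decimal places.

Mateo reaches Solent along 2 paths.
Via Orbis → Tessera: 63% × 20% × 100% = 12.6%.
Via Cinder → Tessera: 56% × 80% × 100% = 44.8%.
Total: 12.6% + 44.8% = 57.4%.
Rounded: 57.40%.

57.40%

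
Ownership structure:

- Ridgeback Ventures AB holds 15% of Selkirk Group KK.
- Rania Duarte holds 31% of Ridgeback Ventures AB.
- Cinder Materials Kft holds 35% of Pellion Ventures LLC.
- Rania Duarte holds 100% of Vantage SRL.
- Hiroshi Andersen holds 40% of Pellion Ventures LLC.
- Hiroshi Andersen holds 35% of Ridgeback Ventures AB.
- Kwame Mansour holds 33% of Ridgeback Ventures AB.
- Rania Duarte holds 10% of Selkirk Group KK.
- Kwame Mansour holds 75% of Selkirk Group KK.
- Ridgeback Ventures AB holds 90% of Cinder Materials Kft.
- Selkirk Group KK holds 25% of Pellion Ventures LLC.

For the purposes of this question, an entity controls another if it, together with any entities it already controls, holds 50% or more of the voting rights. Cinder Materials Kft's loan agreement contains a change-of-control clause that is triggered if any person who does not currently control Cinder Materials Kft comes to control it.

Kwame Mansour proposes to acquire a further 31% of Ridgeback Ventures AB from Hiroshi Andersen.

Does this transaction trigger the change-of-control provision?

The purchase adds only to Kwame's holdings (Hiroshi's stake shrinks), so Kwame is the only person who could newly come to control Cinder.
Kwame holds 75% of Selkirk, so Kwame controls Selkirk.
Neither Kwame nor any entity Kwame controls holds any voting interest in Cinder.
So before the transaction, Kwame does not control Cinder.
After the purchase, Kwame's direct stake in Ridgeback rises to 33% + 31% = 64%, and Hiroshi's stake falls to 4%.
Kwame holds 64% of Ridgeback, so Kwame controls Ridgeback.
Ridgeback holds 90% of Cinder, so Kwame controls Cinder.
Kwame did not control Cinder before and does after, so the clause is triggered.

Yes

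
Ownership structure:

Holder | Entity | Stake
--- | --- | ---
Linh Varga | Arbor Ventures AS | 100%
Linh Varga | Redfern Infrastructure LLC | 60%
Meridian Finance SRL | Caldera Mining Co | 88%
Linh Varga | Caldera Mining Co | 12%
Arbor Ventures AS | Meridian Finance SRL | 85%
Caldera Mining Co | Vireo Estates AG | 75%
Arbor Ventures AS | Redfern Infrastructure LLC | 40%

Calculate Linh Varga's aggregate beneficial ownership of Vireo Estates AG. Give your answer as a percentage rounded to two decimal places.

Linh reaches Vireo along 2 paths.
Via Caldera: 12% × 75% = 9%.
Via Arbor → Meridian → Caldera: 100% × 85% × 88% × 75% = 56.1%.
Total: 9% + 56.1% = 65.1%.
Rounded: 65.10%.

65.10%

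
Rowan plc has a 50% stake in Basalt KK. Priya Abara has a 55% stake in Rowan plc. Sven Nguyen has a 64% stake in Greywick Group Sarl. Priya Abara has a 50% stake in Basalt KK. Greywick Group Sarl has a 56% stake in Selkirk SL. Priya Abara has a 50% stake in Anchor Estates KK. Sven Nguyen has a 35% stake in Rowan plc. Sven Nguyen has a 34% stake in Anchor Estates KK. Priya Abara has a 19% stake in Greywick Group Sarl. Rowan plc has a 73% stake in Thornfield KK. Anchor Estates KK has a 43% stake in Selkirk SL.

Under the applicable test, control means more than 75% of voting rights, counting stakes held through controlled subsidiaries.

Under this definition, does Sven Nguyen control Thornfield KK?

No

Sven's largest direct stake is 64% in Greywick, which does not meet the threshold, so Sven controls no company.
Neither Sven nor any entity Sven controls holds any voting interest in Thornfield.
So Sven does not control Thornfield.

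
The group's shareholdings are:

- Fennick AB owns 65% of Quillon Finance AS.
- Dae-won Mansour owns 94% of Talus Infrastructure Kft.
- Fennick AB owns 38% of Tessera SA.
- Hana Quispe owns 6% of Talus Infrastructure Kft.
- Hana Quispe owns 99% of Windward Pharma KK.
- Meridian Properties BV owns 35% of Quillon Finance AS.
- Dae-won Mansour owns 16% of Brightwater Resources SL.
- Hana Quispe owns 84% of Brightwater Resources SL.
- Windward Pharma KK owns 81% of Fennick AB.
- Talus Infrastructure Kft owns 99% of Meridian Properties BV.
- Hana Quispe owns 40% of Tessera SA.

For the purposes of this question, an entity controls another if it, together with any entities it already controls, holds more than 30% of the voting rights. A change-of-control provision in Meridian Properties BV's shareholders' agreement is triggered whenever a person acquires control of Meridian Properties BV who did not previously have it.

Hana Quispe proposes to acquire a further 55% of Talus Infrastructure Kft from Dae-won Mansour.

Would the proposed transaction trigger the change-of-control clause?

Yes

The purchase adds only to Hana's holdings (Dae-won's stake shrinks), so Hana is the only person who could newly come to control Meridian.
Hana holds 84% of Brightwater, so Hana controls Brightwater.
Hana holds 99% of Windward, so Hana controls Windward.
Windward holds 81% of Fennick, so Hana controls Fennick.
Fennick and Hana together hold 38% + 40% = 78% of Tessera, so Hana controls Tessera.
Fennick holds 65% of Quillon, so Hana controls Quillon.
Neither Hana nor any entity Hana controls holds any voting interest in Meridian.
So before the transaction, Hana does not control Meridian.
After the purchase, Hana's direct stake in Talus rises to 6% + 55% = 61%, and Dae-won's stake falls to 39%.
Hana holds 61% of Talus, so Hana controls Talus.
Talus holds 99% of Meridian, so Hana controls Meridian.
Hana did not control Meridian before and does after, so the clause is triggered.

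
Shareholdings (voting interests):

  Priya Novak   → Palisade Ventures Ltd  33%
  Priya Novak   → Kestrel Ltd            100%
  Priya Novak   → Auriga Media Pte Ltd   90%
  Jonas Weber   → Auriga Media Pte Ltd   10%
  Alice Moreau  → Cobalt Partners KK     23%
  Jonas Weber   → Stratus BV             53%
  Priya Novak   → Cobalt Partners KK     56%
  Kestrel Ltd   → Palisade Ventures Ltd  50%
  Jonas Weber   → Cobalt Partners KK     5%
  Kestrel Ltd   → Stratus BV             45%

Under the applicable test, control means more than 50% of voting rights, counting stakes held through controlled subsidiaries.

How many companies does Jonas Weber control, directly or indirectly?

1

Jonas holds 53% of Stratus, so Jonas controls Stratus.
No other company's threshold is met.
Jonas controls 1 company.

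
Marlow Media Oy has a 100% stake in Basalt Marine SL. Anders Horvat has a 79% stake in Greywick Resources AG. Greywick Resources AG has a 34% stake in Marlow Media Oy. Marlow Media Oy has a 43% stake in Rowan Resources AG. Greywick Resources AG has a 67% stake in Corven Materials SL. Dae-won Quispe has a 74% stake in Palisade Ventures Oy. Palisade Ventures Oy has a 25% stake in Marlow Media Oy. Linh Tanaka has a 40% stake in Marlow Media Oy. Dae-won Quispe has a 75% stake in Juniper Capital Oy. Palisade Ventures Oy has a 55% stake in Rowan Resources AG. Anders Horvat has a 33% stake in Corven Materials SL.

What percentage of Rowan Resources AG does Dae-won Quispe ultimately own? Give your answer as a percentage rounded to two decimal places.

Dae-won reaches Rowan along 2 paths.
Via Palisade: 74% × 55% = 40.7%.
Via Palisade → Marlow: 74% × 25% × 43% = 7.955%.
Total: 40.7% + 7.955% = 48.655%.
Rounded: 48.66%.

48.66%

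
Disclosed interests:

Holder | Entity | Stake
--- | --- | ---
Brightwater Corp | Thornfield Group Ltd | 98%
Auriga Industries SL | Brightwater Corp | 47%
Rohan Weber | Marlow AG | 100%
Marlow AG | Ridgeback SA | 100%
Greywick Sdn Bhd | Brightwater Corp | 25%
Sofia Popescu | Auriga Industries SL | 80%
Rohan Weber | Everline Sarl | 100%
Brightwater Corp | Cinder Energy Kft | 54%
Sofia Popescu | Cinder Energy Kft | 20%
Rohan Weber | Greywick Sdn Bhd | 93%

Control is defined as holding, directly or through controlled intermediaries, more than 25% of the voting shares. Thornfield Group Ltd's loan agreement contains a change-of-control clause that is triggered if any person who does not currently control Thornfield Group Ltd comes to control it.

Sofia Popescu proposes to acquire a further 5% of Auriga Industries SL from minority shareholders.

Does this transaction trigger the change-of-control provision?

The purchase changes only Sofia's holdings, so Sofia is the only person who could newly come to control Thornfield.
Sofia holds 80% of Auriga, so Sofia controls Auriga.
Auriga holds 47% of Brightwater, so Sofia controls Brightwater.
Brightwater holds 98% of Thornfield, so Sofia controls Thornfield.
So Sofia already controls Thornfield before the transaction.
After the purchase, Sofia's direct stake in Auriga rises to 80% + 5% = 85%.
Sofia controlled Thornfield already, so this is not a new person acquiring control; every other person's position is unchanged or reduced.
No new person acquires control, so the clause is not triggered.

No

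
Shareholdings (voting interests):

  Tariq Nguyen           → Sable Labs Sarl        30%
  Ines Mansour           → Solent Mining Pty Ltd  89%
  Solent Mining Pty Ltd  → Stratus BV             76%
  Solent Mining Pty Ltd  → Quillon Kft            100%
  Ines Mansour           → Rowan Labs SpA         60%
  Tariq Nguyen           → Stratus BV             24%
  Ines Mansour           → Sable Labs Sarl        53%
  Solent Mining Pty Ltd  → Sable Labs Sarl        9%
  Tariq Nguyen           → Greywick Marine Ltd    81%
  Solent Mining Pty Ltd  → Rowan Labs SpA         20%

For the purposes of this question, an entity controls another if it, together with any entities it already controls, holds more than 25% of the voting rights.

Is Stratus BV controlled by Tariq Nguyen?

No

Tariq holds 30% of Sable, so Tariq controls Sable.
Tariq holds 81% of Greywick, so Tariq controls Greywick.
In Stratus, Tariq's side holds only 24%, not > 25%.
So Tariq does not control Stratus.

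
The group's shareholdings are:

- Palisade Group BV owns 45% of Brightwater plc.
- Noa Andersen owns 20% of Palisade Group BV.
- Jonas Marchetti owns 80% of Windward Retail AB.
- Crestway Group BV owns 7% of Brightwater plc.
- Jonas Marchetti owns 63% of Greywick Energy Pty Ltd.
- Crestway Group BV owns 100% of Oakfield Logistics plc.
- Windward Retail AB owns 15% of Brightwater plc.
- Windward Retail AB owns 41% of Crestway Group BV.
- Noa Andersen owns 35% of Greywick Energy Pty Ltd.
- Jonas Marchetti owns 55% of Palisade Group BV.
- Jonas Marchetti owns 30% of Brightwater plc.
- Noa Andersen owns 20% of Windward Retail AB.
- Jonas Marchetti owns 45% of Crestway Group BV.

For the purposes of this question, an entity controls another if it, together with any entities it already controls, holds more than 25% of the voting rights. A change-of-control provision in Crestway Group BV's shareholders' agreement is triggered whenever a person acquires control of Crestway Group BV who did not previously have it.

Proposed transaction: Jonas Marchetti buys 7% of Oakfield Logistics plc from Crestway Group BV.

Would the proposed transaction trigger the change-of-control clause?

No

The purchase adds only to Jonas's holdings (Crestway's stake shrinks), so Jonas is the only person who could newly come to control Crestway.
Jonas holds 80% of Windward, so Jonas controls Windward.
Jonas and Windward together hold 45% + 41% = 86% of Crestway, so Jonas controls Crestway.
So Jonas already controls Crestway before the transaction.
After the purchase, Jonas holds 7% of Oakfield directly, and Crestway's stake falls to 93%.
Jonas controlled Crestway already, so this is not a new person acquiring control; every other person's position is unchanged or reduced.
No new person acquires control, so the clause is not triggered.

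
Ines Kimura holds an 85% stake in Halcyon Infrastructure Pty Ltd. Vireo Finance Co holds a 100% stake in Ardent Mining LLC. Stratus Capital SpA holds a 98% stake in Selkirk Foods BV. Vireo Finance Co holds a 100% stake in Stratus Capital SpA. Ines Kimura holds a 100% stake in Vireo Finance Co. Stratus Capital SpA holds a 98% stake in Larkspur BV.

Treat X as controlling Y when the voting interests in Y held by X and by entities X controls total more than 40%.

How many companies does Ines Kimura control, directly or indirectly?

Ines holds 85% of Halcyon, so Ines controls Halcyon.
Ines holds 100% of Vireo, so Ines controls Vireo.
Vireo holds 100% of Stratus, so Ines controls Stratus.
Stratus holds 98% of Selkirk, so Ines controls Selkirk.
Vireo holds 100% of Ardent, so Ines controls Ardent.
Stratus holds 98% of Larkspur, so Ines controls Larkspur.
Ines controls 6 companies.

6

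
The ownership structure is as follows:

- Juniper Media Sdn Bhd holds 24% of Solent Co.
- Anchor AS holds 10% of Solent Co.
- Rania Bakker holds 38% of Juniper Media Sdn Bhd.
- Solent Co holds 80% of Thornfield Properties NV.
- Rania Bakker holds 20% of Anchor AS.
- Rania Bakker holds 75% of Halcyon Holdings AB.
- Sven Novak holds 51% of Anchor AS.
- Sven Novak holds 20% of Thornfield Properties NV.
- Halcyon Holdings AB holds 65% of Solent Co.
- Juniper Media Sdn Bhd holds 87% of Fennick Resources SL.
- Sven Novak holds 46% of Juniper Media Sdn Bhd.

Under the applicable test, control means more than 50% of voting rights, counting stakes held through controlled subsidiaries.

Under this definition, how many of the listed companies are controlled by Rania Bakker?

3

Rania holds 75% of Halcyon, so Rania controls Halcyon.
Halcyon holds 65% of Solent, so Rania controls Solent.
Solent holds 80% of Thornfield, so Rania controls Thornfield.
No other company's threshold is met.
Rania controls 3 companies.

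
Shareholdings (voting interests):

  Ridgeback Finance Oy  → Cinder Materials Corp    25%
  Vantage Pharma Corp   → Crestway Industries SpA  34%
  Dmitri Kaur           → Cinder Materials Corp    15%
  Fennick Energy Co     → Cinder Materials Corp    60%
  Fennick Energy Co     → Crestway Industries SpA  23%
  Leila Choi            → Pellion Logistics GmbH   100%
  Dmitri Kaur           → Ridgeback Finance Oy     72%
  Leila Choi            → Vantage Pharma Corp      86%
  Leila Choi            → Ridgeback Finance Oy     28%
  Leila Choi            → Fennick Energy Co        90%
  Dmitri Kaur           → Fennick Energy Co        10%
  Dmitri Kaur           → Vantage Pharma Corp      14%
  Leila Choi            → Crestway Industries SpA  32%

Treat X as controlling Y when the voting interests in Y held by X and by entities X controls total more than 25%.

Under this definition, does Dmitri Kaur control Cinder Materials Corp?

Dmitri holds 72% of Ridgeback, so Dmitri controls Ridgeback.
Ridgeback and Dmitri together hold 25% + 15% = 40% of Cinder, so Dmitri controls Cinder.

Yes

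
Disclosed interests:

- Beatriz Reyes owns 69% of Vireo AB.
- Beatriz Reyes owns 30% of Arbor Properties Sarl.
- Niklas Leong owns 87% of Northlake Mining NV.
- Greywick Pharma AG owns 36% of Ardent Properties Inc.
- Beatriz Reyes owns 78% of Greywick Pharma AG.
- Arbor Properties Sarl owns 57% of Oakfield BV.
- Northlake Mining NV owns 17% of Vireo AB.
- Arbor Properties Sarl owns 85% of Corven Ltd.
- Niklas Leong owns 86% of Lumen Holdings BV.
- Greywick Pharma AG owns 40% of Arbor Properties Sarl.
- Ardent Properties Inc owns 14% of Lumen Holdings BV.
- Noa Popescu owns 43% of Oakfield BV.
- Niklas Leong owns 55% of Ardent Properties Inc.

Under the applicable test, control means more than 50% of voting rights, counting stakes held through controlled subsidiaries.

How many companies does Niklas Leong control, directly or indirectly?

Niklas holds 55% of Ardent, so Niklas controls Ardent.
Niklas holds 87% of Northlake, so Niklas controls Northlake.
Ardent and Niklas together hold 14% + 86% = 100% of Lumen, so Niklas controls Lumen.
No other company's threshold is met.
Niklas controls 3 companies.

3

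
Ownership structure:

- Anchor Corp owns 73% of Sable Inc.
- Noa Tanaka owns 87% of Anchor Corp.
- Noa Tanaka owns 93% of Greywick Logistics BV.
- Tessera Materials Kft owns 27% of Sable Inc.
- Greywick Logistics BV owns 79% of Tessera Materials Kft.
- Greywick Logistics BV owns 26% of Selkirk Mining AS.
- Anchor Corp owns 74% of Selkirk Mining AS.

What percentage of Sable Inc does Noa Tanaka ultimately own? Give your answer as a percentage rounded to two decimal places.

Noa reaches Sable along 2 paths.
Via Anchor: 87% × 73% = 63.51%.
Via Greywick → Tessera: 93% × 79% × 27% = 19.8369%.
Total: 63.51% + 19.8369% = 83.3469%.
Rounded: 83.35%.

83.35%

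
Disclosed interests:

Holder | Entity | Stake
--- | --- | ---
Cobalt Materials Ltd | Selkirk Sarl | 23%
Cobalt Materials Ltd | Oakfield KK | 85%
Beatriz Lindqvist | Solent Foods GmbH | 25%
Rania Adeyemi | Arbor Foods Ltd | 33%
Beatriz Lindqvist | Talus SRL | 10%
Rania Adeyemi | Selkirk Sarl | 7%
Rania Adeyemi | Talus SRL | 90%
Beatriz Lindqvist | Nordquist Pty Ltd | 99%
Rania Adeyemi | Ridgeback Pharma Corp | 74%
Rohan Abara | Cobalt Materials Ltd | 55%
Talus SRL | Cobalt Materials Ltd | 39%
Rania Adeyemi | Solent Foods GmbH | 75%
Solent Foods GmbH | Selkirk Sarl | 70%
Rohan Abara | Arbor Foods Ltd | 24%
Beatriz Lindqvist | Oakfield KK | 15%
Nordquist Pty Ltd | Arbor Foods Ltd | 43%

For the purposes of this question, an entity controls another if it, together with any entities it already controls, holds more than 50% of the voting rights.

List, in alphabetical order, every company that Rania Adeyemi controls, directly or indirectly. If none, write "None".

Rania holds 90% of Talus, so Rania controls Talus.
Rania holds 75% of Solent, so Rania controls Solent.
Rania holds 74% of Ridgeback, so Rania controls Ridgeback.
Solent and Rania together hold 70% + 7% = 77% of Selkirk, so Rania controls Selkirk.
No other company's threshold is met.

Ridgeback Pharma Corp, Selkirk Sarl, Solent Foods GmbH, Talus SRL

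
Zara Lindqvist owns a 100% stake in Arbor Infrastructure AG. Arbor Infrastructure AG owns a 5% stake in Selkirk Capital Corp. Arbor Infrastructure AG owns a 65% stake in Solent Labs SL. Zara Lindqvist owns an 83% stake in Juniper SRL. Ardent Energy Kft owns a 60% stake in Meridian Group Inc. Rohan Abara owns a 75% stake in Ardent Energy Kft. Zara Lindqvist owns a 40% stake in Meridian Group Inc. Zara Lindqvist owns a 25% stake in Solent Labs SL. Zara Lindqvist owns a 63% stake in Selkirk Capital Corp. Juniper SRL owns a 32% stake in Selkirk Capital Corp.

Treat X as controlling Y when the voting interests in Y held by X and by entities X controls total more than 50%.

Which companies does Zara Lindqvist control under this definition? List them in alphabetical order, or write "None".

Zara holds 100% of Arbor, so Zara controls Arbor.
Zara holds 83% of Juniper, so Zara controls Juniper.
Arbor and Zara together hold 65% + 25% = 90% of Solent, so Zara controls Solent.
Juniper and Zara and Arbor together hold 32% + 63% + 5% = 100% of Selkirk, so Zara controls Selkirk.
No other company's threshold is met.

Arbor Infrastructure AG, Juniper SRL, Selkirk Capital Corp, Solent Labs SL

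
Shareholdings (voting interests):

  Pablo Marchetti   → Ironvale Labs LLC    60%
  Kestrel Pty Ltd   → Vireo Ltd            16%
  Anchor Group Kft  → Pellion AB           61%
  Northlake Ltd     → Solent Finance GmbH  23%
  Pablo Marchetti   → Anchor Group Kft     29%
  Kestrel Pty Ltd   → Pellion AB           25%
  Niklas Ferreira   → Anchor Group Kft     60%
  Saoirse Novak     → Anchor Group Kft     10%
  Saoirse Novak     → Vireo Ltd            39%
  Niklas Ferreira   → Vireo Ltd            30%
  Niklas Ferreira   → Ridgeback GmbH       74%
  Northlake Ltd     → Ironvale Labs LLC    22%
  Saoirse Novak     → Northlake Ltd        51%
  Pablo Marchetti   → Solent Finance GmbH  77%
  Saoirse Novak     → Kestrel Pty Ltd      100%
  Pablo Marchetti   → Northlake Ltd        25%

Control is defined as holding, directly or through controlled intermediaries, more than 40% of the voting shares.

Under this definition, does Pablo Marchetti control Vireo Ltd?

No

Pablo holds 60% of Ironvale, so Pablo controls Ironvale.
Pablo holds 77% of Solent, so Pablo controls Solent.
Neither Pablo nor any entity Pablo controls holds any voting interest in Vireo.
So Pablo does not control Vireo.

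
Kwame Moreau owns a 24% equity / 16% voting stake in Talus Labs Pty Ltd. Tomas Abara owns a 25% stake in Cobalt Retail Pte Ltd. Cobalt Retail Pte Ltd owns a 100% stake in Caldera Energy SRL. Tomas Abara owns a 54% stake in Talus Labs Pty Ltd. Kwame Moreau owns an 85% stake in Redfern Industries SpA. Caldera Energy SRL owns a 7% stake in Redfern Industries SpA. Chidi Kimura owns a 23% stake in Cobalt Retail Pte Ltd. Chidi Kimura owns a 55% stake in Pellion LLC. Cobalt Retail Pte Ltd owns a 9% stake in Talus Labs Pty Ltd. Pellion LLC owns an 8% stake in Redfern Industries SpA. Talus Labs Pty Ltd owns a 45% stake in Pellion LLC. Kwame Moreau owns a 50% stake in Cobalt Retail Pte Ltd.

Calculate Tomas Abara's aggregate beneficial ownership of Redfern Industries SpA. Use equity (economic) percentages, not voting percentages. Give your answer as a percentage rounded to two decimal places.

Tomas reaches Redfern along 3 paths.
Via Cobalt → Talus → Pellion: 25% × 9% × 45% × 8% = 0.081%.
Via Talus → Pellion: 54% × 45% × 8% = 1.944%.
Via Cobalt → Caldera: 25% × 100% × 7% = 1.75%.
Total: 0.081% + 1.944% + 1.75% = 3.775%.
Rounded: 3.78%.

3.78%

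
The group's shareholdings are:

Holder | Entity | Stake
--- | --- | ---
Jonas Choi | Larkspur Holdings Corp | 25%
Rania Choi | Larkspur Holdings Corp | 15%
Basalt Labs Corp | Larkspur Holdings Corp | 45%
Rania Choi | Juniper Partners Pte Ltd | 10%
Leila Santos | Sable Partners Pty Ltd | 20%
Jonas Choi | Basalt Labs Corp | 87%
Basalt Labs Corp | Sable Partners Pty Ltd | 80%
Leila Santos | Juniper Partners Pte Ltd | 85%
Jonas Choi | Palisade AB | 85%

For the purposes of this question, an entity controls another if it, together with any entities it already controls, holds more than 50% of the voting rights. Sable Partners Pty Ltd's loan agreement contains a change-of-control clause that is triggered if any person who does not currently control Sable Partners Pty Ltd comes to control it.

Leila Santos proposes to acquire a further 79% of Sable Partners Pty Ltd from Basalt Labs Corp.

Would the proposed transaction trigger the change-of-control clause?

Yes

The purchase adds only to Leila's holdings (Basalt's stake shrinks), so Leila is the only person who could newly come to control Sable.
Leila holds 85% of Juniper, so Leila controls Juniper.
In Sable, Leila's side holds only 20%, not > 50%.
So before the transaction, Leila does not control Sable.
After the purchase, Leila's direct stake in Sable rises to 20% + 79% = 99%, and Basalt's stake falls to 1%.
Leila holds 99% of Sable, so Leila controls Sable.
Leila did not control Sable before and does after, so the clause is triggered.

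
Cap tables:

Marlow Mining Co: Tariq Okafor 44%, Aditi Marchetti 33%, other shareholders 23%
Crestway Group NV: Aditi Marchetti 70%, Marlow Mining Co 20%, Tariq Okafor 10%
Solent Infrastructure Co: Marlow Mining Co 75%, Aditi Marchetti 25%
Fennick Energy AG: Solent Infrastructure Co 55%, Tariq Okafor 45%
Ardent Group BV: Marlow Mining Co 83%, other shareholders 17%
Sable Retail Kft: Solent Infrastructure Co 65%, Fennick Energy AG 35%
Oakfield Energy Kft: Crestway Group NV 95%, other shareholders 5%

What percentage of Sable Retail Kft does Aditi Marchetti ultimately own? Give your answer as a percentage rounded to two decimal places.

41.91%

Aditi reaches Sable along 4 paths.
Via Marlow → Solent: 33% × 75% × 65% = 16.0875%.
Via Solent: 25% × 65% = 16.25%.
Via Marlow → Solent → Fennick: 33% × 75% × 55% × 35% = 4.764375%.
Via Solent → Fennick: 25% × 55% × 35% = 4.8125%.
Total: 16.0875% + 16.25% + 4.764375% + 4.8125% = 41.914375%.
Rounded: 41.91%.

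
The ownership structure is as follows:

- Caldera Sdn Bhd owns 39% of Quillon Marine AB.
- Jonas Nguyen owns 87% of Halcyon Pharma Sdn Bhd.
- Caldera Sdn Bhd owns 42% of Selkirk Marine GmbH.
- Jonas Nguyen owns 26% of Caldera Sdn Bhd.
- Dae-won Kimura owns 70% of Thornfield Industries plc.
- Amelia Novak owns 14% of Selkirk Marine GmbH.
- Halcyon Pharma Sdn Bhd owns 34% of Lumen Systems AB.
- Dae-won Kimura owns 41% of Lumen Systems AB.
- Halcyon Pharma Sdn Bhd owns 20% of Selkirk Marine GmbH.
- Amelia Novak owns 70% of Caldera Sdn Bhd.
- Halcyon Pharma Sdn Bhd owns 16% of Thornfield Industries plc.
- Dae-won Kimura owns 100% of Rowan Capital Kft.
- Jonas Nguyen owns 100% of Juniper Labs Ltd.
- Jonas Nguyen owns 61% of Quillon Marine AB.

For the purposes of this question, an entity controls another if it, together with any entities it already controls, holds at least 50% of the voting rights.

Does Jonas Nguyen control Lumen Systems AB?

Jonas holds 100% of Juniper, so Jonas controls Juniper.
Jonas holds 87% of Halcyon, so Jonas controls Halcyon.
Jonas holds 61% of Quillon, so Jonas controls Quillon.
In Lumen, Jonas's side holds only 34%, not ≥ 50%.
So Jonas does not control Lumen.

No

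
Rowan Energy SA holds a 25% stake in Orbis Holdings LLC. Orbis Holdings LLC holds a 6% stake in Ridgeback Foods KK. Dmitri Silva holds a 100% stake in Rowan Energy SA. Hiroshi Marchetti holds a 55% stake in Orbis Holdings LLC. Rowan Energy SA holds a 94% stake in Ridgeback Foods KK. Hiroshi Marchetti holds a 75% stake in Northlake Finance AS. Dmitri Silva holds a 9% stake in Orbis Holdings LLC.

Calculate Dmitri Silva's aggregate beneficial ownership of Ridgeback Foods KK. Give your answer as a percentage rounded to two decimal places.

96.04%

Dmitri reaches Ridgeback along 3 paths.
Via Rowan → Orbis: 100% × 25% × 6% = 1.5%.
Via Orbis: 9% × 6% = 0.54%.
Via Rowan: 100% × 94% = 94%.
Total: 1.5% + 0.54% + 94% = 96.04%.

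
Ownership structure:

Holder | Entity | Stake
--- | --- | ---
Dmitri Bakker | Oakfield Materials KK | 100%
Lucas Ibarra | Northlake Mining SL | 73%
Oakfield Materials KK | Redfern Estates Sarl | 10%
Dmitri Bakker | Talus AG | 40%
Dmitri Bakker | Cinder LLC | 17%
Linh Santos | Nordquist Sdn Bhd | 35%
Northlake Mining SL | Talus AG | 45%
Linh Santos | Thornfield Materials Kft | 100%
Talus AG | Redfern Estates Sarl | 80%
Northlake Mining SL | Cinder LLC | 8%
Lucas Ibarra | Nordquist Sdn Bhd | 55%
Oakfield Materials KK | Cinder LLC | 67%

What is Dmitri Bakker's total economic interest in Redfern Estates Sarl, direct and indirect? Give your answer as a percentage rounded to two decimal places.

Dmitri reaches Redfern along 2 paths.
Via Oakfield: 100% × 10% = 10%.
Via Talus: 40% × 80% = 32%.
Total: 10% + 32% = 42%.
Rounded: 42.00%.

42.00%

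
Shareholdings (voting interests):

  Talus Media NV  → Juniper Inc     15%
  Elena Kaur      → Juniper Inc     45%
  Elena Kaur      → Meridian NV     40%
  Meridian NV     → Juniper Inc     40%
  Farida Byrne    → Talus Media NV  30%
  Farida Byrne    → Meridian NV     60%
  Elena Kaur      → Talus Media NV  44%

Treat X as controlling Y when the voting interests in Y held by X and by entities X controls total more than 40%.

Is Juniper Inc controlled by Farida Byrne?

Farida holds 60% of Meridian, so Farida controls Meridian.
In Juniper, Farida's side holds only 40%, not > 40%.
So Farida does not control Juniper.

No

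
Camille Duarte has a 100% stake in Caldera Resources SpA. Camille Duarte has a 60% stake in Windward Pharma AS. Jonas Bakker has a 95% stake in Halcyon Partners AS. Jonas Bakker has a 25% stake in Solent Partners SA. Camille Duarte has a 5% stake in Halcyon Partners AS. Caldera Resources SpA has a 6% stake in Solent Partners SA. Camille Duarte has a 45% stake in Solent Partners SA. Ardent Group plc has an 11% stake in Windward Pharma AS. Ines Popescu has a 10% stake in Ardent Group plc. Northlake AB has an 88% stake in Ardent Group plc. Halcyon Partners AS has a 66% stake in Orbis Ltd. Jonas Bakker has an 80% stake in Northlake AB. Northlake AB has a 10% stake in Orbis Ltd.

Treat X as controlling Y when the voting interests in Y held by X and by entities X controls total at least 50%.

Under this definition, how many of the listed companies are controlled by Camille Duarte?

3

Camille holds 100% of Caldera, so Camille controls Caldera.
Camille and Caldera together hold 45% + 6% = 51% of Solent, so Camille controls Solent.
Camille holds 60% of Windward, so Camille controls Windward.
No other company's threshold is met.
Camille controls 3 companies.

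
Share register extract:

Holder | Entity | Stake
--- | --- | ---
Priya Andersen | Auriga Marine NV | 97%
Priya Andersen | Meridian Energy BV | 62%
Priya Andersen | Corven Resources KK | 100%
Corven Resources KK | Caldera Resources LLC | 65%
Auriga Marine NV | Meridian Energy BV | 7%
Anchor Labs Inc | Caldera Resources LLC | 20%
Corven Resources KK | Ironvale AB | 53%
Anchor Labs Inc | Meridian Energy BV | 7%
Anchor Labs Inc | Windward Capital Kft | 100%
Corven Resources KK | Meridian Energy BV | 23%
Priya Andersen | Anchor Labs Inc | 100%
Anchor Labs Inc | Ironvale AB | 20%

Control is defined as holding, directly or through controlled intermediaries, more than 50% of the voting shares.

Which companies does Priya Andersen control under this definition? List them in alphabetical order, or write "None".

Anchor Labs Inc, Auriga Marine NV, Caldera Resources LLC, Corven Resources KK, Ironvale AB, Meridian Energy BV, Windward Capital Kft

Priya holds 100% of Corven, so Priya controls Corven.
Priya holds 97% of Auriga, so Priya controls Auriga.
Priya holds 100% of Anchor, so Priya controls Anchor.
Corven and Anchor together hold 53% + 20% = 73% of Ironvale, so Priya controls Ironvale.
Priya and Anchor and Corven and Auriga together hold 62% + 7% + 23% + 7% = 99% of Meridian, so Priya controls Meridian.
Anchor and Corven together hold 20% + 65% = 85% of Caldera, so Priya controls Caldera.
Anchor holds 100% of Windward, so Priya controls Windward.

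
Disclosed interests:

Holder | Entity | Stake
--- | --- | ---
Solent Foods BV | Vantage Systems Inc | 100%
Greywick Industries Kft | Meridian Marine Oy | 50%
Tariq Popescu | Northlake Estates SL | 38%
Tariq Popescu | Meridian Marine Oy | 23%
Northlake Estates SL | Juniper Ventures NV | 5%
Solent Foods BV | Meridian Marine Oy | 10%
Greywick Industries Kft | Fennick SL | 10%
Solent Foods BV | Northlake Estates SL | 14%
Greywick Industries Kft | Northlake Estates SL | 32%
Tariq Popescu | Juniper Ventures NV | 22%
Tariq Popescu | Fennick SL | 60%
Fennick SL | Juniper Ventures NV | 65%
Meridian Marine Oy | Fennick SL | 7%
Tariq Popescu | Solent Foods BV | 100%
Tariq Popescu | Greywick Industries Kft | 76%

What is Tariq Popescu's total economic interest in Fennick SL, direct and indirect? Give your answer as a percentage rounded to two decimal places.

72.57%

Tariq reaches Fennick along 5 paths.
Via Greywick: 76% × 10% = 7.6%.
Direct stake: 60% = 60%.
Via Greywick → Meridian: 76% × 50% × 7% = 2.66%.
Via Solent → Meridian: 100% × 10% × 7% = 0.7%.
Via Meridian: 23% × 7% = 1.61%.
Total: 7.6% + 60% + 2.66% + 0.7% + 1.61% = 72.57%.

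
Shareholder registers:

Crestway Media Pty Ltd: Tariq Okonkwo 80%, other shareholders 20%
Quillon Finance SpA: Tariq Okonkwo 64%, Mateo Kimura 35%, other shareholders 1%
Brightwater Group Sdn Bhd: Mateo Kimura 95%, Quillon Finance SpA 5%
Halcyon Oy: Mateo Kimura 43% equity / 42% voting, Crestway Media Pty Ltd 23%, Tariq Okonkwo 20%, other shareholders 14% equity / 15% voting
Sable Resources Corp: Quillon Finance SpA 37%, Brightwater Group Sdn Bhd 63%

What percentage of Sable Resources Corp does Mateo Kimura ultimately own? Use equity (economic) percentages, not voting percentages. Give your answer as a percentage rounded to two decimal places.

Mateo reaches Sable along 3 paths.
Via Quillon: 35% × 37% = 12.95%.
Via Brightwater: 95% × 63% = 59.85%.
Via Quillon → Brightwater: 35% × 5% × 63% = 1.1025%.
Total: 12.95% + 59.85% + 1.1025% = 73.9025%.
Rounded: 73.90%.

73.90%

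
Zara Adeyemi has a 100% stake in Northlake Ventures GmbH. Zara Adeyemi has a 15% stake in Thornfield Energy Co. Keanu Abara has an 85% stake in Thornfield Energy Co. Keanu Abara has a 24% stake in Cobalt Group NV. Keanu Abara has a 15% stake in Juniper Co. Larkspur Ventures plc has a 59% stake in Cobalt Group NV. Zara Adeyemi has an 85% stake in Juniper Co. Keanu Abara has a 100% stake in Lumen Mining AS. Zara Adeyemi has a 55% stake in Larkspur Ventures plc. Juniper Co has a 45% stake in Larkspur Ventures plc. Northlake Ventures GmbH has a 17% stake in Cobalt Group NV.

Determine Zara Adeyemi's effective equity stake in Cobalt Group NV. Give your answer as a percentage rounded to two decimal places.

72.02%

Zara reaches Cobalt along 3 paths.
Via Larkspur: 55% × 59% = 32.45%.
Via Juniper → Larkspur: 85% × 45% × 59% = 22.5675%.
Via Northlake: 100% × 17% = 17%.
Total: 32.45% + 22.5675% + 17% = 72.0175%.
Rounded: 72.02%.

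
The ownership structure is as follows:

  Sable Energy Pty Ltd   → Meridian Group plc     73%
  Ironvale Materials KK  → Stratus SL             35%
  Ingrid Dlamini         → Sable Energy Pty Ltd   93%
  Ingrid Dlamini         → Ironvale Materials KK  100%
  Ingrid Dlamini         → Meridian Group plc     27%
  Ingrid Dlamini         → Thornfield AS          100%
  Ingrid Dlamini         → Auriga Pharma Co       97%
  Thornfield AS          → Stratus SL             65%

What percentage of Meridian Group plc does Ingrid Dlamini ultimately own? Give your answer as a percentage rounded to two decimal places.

94.89%

Ingrid reaches Meridian along 2 paths.
Direct stake: 27% = 27%.
Via Sable: 93% × 73% = 67.89%.
Total: 27% + 67.89% = 94.89%.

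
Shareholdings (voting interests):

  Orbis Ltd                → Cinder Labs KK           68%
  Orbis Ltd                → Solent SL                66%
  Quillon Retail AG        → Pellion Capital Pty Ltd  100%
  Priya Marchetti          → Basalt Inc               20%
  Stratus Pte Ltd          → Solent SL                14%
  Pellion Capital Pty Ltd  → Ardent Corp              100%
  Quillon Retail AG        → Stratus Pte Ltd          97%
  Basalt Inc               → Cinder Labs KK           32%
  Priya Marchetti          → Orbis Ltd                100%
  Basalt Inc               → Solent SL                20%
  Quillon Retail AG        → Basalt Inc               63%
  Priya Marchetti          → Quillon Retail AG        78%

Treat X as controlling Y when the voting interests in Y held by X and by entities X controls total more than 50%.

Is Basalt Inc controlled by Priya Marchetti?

Priya holds 78% of Quillon, so Priya controls Quillon.
Quillon and Priya together hold 63% + 20% = 83% of Basalt, so Priya controls Basalt.

Yes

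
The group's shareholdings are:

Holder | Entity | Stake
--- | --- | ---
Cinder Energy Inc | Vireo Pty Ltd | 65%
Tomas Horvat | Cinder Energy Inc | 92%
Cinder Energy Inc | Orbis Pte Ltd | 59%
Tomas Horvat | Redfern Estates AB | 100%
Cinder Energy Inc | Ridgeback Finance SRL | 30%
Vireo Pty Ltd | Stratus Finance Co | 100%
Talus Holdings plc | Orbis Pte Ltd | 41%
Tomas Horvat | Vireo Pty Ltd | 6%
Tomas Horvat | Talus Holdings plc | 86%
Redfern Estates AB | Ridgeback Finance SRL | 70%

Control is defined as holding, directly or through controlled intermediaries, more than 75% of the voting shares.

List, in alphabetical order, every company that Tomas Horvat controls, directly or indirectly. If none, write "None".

Cinder Energy Inc, Orbis Pte Ltd, Redfern Estates AB, Ridgeback Finance SRL, Talus Holdings plc

Tomas holds 100% of Redfern, so Tomas controls Redfern.
Tomas holds 92% of Cinder, so Tomas controls Cinder.
Tomas holds 86% of Talus, so Tomas controls Talus.
Cinder and Talus together hold 59% + 41% = 100% of Orbis, so Tomas controls Orbis.
Redfern and Cinder together hold 70% + 30% = 100% of Ridgeback, so Tomas controls Ridgeback.
No other company's threshold is met.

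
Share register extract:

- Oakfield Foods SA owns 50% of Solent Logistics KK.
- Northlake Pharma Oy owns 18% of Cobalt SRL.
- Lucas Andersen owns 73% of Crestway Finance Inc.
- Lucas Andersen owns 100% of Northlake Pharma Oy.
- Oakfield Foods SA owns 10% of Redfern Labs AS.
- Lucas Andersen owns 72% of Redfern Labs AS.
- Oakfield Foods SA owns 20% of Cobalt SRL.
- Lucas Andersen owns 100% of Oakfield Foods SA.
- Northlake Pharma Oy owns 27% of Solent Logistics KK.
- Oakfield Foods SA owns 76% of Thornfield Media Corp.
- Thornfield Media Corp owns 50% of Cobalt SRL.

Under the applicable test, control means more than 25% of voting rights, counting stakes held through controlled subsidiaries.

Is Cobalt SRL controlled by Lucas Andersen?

Yes

Lucas holds 100% of Oakfield, so Lucas controls Oakfield.
Oakfield holds 76% of Thornfield, so Lucas controls Thornfield.
Lucas holds 100% of Northlake, so Lucas controls Northlake.
Northlake and Thornfield and Oakfield together hold 18% + 50% + 20% = 88% of Cobalt, so Lucas controls Cobalt.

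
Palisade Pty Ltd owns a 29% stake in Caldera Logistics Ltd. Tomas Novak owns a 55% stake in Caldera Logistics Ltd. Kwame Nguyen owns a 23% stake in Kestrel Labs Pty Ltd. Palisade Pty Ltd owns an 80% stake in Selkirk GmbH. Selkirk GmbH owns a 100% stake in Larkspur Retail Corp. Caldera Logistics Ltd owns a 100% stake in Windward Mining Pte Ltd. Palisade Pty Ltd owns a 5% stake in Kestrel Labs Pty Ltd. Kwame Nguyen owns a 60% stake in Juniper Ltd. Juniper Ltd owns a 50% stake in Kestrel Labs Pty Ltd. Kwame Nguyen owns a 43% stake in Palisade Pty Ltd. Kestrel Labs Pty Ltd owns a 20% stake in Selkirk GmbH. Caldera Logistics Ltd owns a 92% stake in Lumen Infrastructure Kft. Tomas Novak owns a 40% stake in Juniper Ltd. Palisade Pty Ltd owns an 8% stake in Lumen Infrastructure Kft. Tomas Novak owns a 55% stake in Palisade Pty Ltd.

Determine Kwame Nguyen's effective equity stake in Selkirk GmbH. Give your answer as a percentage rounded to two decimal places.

Kwame reaches Selkirk along 4 paths.
Via Palisade: 43% × 80% = 34.4%.
Via Palisade → Kestrel: 43% × 5% × 20% = 0.43%.
Via Kestrel: 23% × 20% = 4.6%.
Via Juniper → Kestrel: 60% × 50% × 20% = 6%.
Total: 34.4% + 0.43% + 4.6% + 6% = 45.43%.

45.43%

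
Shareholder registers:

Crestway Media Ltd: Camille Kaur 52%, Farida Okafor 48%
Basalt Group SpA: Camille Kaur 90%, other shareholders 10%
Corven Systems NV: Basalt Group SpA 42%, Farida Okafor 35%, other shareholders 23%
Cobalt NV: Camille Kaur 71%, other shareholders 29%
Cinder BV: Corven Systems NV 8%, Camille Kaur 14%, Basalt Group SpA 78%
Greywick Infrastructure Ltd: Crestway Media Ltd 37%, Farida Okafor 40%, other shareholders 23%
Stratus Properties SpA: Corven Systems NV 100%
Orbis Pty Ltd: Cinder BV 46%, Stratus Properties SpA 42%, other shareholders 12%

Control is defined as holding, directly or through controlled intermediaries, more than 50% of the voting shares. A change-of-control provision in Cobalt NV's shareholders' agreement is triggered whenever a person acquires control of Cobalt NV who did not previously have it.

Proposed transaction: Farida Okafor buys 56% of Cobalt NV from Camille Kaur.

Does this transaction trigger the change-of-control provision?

Yes

The purchase adds only to Farida's holdings (Camille's stake shrinks), so Farida is the only person who could newly come to control Cobalt.
Farida's largest direct stake is 48% in Crestway, which does not meet the threshold, so Farida controls no company.
Neither Farida nor any entity Farida controls holds any voting interest in Cobalt.
So before the transaction, Farida does not control Cobalt.
After the purchase, Farida holds 56% of Cobalt directly, and Camille's stake falls to 15%.
Farida holds 56% of Cobalt, so Farida controls Cobalt.
Farida did not control Cobalt before and does after, so the clause is triggered.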